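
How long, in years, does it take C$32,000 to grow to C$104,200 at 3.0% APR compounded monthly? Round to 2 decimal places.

39.40 years

Periodic rate i = 0.03/12 = 0.0025.
(1+i)^n = 104200/32000 = 3.25625, so n = ln 3.25625 / ln 1.0025 = 472.8205 months
= 472.8205/12 years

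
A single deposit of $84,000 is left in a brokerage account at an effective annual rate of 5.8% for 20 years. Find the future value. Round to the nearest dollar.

$259,414

84,000 × (1+0.058)^20 = 84,000 × 3.088256 = 259,413.5399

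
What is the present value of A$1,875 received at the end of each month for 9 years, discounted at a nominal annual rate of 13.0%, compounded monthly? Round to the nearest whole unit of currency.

Periodic rate i = 0.13/12 = 0.0108333; n = 9 × 12 = 108 periods.
Annuity factor a(108|0.0108333) = 63.477604; PV = 1875 × 63.477604 = 119,020.5074

A$119,021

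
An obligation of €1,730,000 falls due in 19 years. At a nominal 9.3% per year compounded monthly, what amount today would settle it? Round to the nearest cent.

With 12 periods per year: i = 0.00775, n = 228.
PV = FV·(1+i)^(−n) = 1,730,000 × 0.172013 = 297,581.6497

€297,581.65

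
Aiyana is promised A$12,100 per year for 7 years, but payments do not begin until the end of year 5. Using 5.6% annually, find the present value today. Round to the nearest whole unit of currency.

Value one period before first payment (t=4): 12100 × [1 − (1+0.056)^(−7)] / 0.056 = 12100 × 5.662627 = 68,517.7925
Discount back 4 years: 68,517.7925 × (1+0.056)^(−4) = 68,517.7925 × 0.804163 = 55,099.5041

A$55,100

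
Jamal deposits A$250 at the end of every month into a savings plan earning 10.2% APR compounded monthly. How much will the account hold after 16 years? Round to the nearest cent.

A$119,968.89

Periodic rate i = 0.102/12 = 0.0085; n = 16 × 12 = 192 periods.
Accumulation factor s(192|0.0085) = 479.875579; FV = 250 × 479.875579 = 119,968.8947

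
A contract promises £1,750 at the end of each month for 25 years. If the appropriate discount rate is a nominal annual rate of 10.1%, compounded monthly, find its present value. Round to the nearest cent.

£191,098.18

Periodic rate i = 0.101/12 = 0.00841667; n = 25 × 12 = 300 periods.
Annuity factor a(300|0.00841667) = 109.198959; PV = 1750 × 109.198959 = 191,098.1791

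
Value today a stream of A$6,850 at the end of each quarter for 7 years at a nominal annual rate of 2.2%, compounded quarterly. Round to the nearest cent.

A$177,310.60

i = 0.022/4 = 0.0055 per quarter; n = 7·4 = 28.
PV = PMT · [1 − (1+i)^(−n)] / i = 6850 · 25.884759 = 177,310.5981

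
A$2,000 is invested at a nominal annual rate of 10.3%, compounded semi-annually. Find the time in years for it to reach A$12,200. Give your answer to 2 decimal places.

Periodic rate i = 0.103/2 = 0.0515.
n = ln(12200/2000) / ln(1+0.0515) = ln(6.10000) / 0.050218 = 36.0090 half-years
= 36.0090/2 years

18.00 years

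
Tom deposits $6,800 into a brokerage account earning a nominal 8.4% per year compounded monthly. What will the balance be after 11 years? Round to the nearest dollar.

$17,077

With 12 periods per year: i = 0.007, n = 132.
FV = 6,800 × (1 + 0.007)^132 = 17,076.5064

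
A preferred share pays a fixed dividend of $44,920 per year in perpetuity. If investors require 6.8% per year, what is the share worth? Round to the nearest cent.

PV = PMT / i = 44920 / 0.068 = 660,588.2353

$660,588.24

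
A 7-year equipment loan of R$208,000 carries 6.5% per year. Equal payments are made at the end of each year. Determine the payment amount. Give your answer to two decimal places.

R$37,924.92

PMT = 208000 / ( [1 − (1+0.065)^(−7)] / 0.065 ) = 208000 / 5.484520 = 37,924.9248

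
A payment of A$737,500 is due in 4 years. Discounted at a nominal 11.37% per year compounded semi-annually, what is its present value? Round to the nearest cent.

With 2 periods per year: i = 0.05685, n = 8.
PV = FV·(1+i)^(−n) = 737,500 × 0.642530 = 473,865.6308

A$473,865.63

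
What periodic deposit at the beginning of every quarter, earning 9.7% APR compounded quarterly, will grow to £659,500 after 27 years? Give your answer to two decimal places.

£1,269.47

Periodic rate i = 0.097/4 = 0.02425; n = 27 × 4 = 108 periods.
FV-annuity factor × (1+i) = 519.507961; PMT = 659500 / 519.507961 = 1,269.4704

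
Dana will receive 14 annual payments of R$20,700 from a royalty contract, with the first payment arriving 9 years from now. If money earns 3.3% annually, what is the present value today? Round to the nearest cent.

Value one period before first payment (t=8): 20700 × [1 − (1+0.033)^(−14)] / 0.033 = 20700 × 11.068501 = 229,117.9745
PV₀ = 229,117.9745 / (1+0.033)^8 = 229,117.9745 / 1.296590 = 176,708.1536

R$176,708.15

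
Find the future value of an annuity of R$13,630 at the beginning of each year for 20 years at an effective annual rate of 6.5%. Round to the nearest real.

R$563,586

Accumulation factor s(20|0.065) × (1+i) = 41.348954; FV = 13630 × 41.348954 = 563,586.2394
(annuity-due: payments at period start, so ×(1+i).)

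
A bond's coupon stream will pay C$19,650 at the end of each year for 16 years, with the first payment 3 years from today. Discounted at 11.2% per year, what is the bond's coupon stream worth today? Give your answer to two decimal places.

Value one period before first payment (t=2): 19650 × [1 − (1+0.112)^(−16)] / 0.112 = 19650 × 7.295123 = 143,349.1704
Discount back 2 years: 143,349.1704 × (1+0.112)^(−2) = 143,349.1704 × 0.808706 = 115,927.2702

C$115,927.27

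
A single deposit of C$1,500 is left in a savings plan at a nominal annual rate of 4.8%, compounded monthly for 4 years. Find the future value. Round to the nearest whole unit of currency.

C$1,817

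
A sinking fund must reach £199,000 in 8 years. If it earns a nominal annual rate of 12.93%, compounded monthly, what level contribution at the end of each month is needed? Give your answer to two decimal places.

£1,192.63

Periodic rate i = 0.1293/12 = 0.010775; n = 8 × 12 = 96 periods.
FV-annuity factor = 166.857883; PMT = 199000 / 166.857883 = 1,192.6317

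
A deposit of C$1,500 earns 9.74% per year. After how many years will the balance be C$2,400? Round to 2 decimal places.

n = ln(2400/1500) / ln(1+0.0974) = ln(1.60000) / 0.092944 = 5.0569 years

5.06 years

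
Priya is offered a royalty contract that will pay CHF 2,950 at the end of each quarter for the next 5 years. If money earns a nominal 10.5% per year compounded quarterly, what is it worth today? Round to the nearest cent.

Periodic rate i = 0.105/4 = 0.02625; n = 5 × 4 = 20 periods.
PV = 2950 × [1 − (1+0.02625)^(−20)] / 0.02625 = 2950 × 15.406659 = 45,449.6454

CHF 45,449.65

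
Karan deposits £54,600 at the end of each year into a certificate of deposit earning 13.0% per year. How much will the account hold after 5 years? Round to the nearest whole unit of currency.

£353,823

FV = PMT · [(1+i)^n − 1] / i = 54600 · 6.480271 = 353,822.7753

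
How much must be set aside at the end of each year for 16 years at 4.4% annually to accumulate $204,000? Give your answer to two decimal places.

$9,051.79

PMT = 204000 / ( [(1+0.044)^16 − 1] / 0.044 ) = 204000 / 22.536974 = 9,051.7918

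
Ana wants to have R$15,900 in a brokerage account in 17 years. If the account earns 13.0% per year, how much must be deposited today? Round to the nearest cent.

PV = FV·(1+i)^(−n) = 15,900 × 0.125218 = 1,990.9648

R$1,990.96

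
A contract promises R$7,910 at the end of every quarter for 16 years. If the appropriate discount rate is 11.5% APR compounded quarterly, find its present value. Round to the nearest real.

R$230,286

Periodic rate i = 0.115/4 = 0.02875; n = 16 × 4 = 64 periods.
PV = 7910 × [1 − (1+0.02875)^(−64)] / 0.02875 = 7910 × 29.113277 = 230,286.0213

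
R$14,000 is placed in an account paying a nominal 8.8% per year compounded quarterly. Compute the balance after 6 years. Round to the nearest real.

R$23,602

i = 0.088/4 = 0.022 per quarter; n = 6·4 = 24.
FV = PV·(1+i)^n = 14,000 × 1.685860 = 23,602.0396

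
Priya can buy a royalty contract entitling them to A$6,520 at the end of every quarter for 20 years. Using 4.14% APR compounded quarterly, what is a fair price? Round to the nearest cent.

A$353,537.98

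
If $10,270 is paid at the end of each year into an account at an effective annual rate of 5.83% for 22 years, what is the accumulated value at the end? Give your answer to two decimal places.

$436,609.24

Accumulation factor s(22|0.0583) = 42.513072; FV = 10270 × 42.513072 = 436,609.2448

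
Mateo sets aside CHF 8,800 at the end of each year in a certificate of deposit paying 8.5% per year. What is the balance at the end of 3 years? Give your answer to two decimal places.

FV = PMT · [(1+i)^n − 1] / i = 8800 · 3.262225 = 28,707.5800

CHF 28,707.58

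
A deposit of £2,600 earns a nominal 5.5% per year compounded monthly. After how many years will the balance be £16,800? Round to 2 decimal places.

Periodic rate i = 0.055/12 = 0.00458333.
n = ln(16800/2600) / ln(1+0.00458333) = ln(6.46154) / 0.004573 = 408.0306 months
= 408.0306/12 years

34.00 years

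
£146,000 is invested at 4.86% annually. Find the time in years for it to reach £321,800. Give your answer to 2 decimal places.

(1+i)^n = 321800/146000 = 2.20411, so n = ln 2.20411 / ln 1.0486 = 16.6538 years

16.65 years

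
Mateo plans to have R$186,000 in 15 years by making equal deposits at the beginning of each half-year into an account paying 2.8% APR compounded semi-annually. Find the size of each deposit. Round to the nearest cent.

i = 0.028/2 = 0.014 per half-year; n = 15·2 = 30.
FV-annuity factor × (1+i) = 37.484304; PMT = 186000 / 37.484304 = 4,962.0769

R$4,962.08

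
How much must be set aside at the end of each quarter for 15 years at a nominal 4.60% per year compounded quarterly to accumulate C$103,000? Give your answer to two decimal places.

Periodic rate i = 0.046/4 = 0.0115; n = 15 × 4 = 60 periods.
PMT = 103000 / ( [(1+0.0115)^60 − 1] / 0.0115 ) = 103000 / 85.728785 = 1,201.4634

C$1,201.46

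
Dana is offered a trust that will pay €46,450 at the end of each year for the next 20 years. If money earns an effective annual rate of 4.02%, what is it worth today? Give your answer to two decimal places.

€630,154.16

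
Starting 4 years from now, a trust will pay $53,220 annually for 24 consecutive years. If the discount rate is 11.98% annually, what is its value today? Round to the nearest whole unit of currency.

$295,438

Value one period before first payment (t=3): 53220 × [1 − (1+0.1198)^(−24)] / 0.1198 = 53220 × 7.794949 = 414,847.1962
Discount back 3 years: 414,847.1962 × (1+0.1198)^(−3) = 414,847.1962 × 0.712162 = 295,438.2823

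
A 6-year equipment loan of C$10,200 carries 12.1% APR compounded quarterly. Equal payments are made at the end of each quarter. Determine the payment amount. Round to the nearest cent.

i = 0.121/4 = 0.03025 per quarter; n = 6·4 = 24.
PMT = 10200 / ( [1 − (1+0.03025)^(−24)] / 0.03025 ) = 10200 / 16.890024 = 603.9068

C$603.91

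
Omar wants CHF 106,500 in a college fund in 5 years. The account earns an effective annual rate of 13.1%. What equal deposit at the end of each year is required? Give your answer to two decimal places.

CHF 16,401.91

PMT = 106500 / ( [(1+0.131)^5 − 1] / 0.131 ) = 106500 / 6.493145 = 16,401.9132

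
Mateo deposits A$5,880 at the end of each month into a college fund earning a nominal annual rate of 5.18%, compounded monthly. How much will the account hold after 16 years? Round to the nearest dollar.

With 12 periods per year: i = 0.00431667, n = 192.
FV = PMT · [(1+i)^n − 1] / i = 5880 · 298.027731 = 1,752,403.0602

A$1,752,403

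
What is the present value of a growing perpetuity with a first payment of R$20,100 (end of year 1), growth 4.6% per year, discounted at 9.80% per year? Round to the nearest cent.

PV = PMT / (i − g) = 20100 / (0.098 − 0.046) = 20100 / 0.052000 = 386,538.4615

R$386,538.46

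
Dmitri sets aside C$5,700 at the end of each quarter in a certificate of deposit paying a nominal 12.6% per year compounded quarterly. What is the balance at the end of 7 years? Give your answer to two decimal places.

C$250,271.50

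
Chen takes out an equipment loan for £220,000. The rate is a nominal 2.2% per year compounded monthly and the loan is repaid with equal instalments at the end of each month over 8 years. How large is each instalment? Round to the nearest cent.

£2,501.34

With 12 periods per year: i = 0.00183333, n = 96.
PMT = 220000 / ( [1 − (1+0.00183333)^(−96)] / 0.00183333 ) = 220000 / 87.952840 = 2,501.3405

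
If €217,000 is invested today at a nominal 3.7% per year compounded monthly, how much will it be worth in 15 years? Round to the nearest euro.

i = 0.037/12 = 0.00308333 per month; n = 15·12 = 180.
FV = 217,000 × (1 + 0.00308333)^180 = 377,678.5675

€377,679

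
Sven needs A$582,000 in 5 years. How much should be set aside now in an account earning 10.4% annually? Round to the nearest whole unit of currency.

PV = FV·(1+i)^(−n) = 582,000 × 0.609754 = 354,876.8076

A$354,877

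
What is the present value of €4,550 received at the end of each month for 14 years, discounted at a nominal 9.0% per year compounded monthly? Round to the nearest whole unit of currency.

€433,772

With 12 periods per year: i = 0.0075, n = 168.
Annuity factor a(168|0.0075) = 95.334564; PV = 4550 × 95.334564 = 433,772.2675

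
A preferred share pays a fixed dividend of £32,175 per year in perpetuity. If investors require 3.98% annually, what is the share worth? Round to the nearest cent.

£808,417.09

PV = C/r = 32175/0.0398 = 808,417.0854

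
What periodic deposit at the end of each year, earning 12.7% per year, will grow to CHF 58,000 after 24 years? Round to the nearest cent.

CHF 443.02

PMT = 58000 / ( [(1+0.127)^24 − 1] / 0.127 ) = 58000 / 130.919847 = 443.0192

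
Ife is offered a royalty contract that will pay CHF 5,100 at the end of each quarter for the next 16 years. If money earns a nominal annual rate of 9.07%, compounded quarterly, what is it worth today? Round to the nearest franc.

With 4 periods per year: i = 0.022675, n = 64.
PV = 5100 × [1 − (1+0.022675)^(−64)] / 0.022675 = 5100 × 33.600116 = 171,360.5918

CHF 171,361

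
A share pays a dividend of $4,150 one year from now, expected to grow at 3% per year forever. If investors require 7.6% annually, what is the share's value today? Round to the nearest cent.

$90,217.39

PV = PMT / (i − g) = 4150 / (0.076 − 0.03) = 4150 / 0.046000 = 90,217.3913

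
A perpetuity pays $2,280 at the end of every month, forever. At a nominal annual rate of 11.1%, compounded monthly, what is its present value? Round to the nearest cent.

$246,486.49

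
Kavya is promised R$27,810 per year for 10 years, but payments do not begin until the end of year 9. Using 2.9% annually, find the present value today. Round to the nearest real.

R$189,695

PV at t=8 (ordinary 10-year annuity): 27810 × a(10|0.029) = 27810 × 8.573902 = 238,440.2033
Discount back 8 years: 238,440.2033 × (1+0.029)^(−8) = 238,440.2033 × 0.795567 = 189,695.2627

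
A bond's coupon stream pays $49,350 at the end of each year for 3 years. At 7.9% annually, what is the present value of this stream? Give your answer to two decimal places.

PV = 49350 × [1 − (1+0.079)^(−3)] / 0.079 = 49350 × 2.581754 = 127,409.5684

$127,409.57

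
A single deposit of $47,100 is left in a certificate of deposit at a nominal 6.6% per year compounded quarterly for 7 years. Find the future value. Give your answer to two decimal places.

With 4 periods per year: i = 0.0165, n = 28.
FV = 47,100 × (1 + 0.0165)^28 = 74,477.9356

$74,477.94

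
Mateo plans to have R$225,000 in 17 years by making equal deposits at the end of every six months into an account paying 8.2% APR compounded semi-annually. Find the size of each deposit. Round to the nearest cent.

Periodic rate i = 0.082/2 = 0.041; n = 17 × 2 = 34 periods.
FV-annuity factor = 71.228040; PMT = 225000 / 71.228040 = 3,158.8683

R$3,158.87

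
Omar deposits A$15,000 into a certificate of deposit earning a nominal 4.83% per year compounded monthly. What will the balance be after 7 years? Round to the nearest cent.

i = 0.0483/12 = 0.004025 per month; n = 7·12 = 84.
FV = 15,000 × (1 + 0.004025)^84 = 21,019.9418

A$21,019.94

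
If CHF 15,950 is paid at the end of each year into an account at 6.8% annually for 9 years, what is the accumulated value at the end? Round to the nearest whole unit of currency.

Accumulation factor s(9|0.068) = 11.878854; FV = 15950 × 11.878854 = 189,467.7251

CHF 189,468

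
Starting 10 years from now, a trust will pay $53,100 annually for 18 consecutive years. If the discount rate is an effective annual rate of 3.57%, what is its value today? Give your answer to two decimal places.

$507,816.00

PV at t=9 (ordinary 18-year annuity): 53100 × a(18|0.0357) = 53100 × 13.113471 = 696,325.2902
Discount back 9 years: 696,325.2902 × (1+0.0357)^(−9) = 696,325.2902 × 0.729280 = 507,816.0028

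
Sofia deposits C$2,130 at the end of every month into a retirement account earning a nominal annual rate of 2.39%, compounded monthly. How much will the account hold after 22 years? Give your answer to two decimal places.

With 12 periods per year: i = 0.00199167, n = 264.
FV = PMT · [(1+i)^n − 1] / i = 2130 · 346.909112 = 738,916.4079

C$738,916.41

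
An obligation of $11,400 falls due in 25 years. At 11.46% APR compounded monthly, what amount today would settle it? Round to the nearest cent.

$658.50

Periodic rate i = 0.1146/12 = 0.00955; n = 25 × 12 = 300 periods.
Discount factor = (1+0.00955)^(−300) = 0.057763; PV = 11,400 × 0.057763 = 658.4987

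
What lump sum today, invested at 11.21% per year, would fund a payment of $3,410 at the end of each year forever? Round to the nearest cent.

$30,419.27

PV = PMT / i = 3410 / 0.1121 = 30,419.2685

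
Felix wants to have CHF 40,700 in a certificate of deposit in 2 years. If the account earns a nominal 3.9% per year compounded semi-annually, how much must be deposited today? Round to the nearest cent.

i = 0.039/2 = 0.0195 per half-year; n = 2·2 = 4.
Discount factor = (1+0.0195)^(−4) = 0.925659; PV = 40,700 × 0.925659 = 37,674.3258

CHF 37,674.33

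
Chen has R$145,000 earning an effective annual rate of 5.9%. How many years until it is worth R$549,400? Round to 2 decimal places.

23.24 years

(1+i)^n = 549400/145000 = 3.78897, so n = ln 3.78897 / ln 1.059 = 23.2375 years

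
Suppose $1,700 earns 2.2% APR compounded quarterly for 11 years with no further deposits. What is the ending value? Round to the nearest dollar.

$2,164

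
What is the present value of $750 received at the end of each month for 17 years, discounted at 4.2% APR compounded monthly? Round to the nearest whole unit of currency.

With 12 periods per year: i = 0.0035, n = 204.
PV = 750 × [1 − (1+0.0035)^(−204)] / 0.0035 = 750 × 145.630754 = 109,223.0652

$109,223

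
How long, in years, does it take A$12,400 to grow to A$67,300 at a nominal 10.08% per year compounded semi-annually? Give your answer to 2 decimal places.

17.20 years

Periodic rate i = 0.1008/2 = 0.0504.
(1+i)^n = 67300/12400 = 5.42742, so n = ln 5.42742 / ln 1.0504 = 34.3996 half-years
= 34.3996/2 years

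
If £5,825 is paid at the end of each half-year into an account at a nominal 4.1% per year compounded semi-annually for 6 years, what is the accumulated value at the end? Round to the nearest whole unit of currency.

£78,345

Periodic rate i = 0.041/2 = 0.0205; n = 6 × 2 = 12 periods.
FV = PMT · [(1+i)^n − 1] / i = 5825 · 13.449863 = 78,345.4506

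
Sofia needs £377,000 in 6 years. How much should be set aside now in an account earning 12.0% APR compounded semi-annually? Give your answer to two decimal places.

With 2 periods per year: i = 0.06, n = 12.
Discount factor = (1+0.06)^(−12) = 0.496969; PV = 377,000 × 0.496969 = 187,357.4501

£187,357.45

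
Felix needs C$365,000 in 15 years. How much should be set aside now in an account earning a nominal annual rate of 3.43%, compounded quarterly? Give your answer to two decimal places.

i = 0.0343/4 = 0.008575 per quarter; n = 15·4 = 60.
PV = FV·(1+i)^(−n) = 365,000 × 0.599112 = 218,675.9038

C$218,675.90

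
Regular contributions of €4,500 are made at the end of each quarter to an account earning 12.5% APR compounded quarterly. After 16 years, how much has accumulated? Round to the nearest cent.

With 4 periods per year: i = 0.03125, n = 64.
FV = PMT · [(1+i)^n − 1] / i = 4500 · 197.320837 = 887,943.7660

€887,943.77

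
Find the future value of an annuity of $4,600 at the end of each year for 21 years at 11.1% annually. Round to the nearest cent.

FV = PMT · [(1+i)^n − 1] / i = 4600 · 73.153229 = 336,504.8521

$336,504.85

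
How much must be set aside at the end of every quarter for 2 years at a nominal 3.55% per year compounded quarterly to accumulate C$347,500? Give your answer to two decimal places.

C$42,106.10

With 4 periods per year: i = 0.008875, n = 8.
PMT = 347500 / ( [(1+0.008875)^8 − 1] / 0.008875 ) = 347500 / 8.252960 = 42,106.1042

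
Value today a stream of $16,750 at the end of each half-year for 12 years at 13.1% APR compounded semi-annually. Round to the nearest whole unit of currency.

With 2 periods per year: i = 0.0655, n = 24.
PV = PMT · [1 − (1+i)^(−n)] / i = 16750 · 11.936934 = 199,943.6362

$199,944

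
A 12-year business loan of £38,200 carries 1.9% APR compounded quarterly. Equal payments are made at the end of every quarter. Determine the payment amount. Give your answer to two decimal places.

£891.88

Periodic rate i = 0.019/4 = 0.00475; n = 12 × 4 = 48 periods.
Annuity-PV factor = 42.830712; PMT = 38200 / 42.830712 = 891.8834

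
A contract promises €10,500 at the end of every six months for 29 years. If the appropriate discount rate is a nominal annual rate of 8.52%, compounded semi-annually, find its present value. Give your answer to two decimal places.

€224,553.25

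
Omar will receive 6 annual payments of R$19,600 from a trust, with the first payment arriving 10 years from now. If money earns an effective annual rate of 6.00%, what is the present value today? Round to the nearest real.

Value one period before first payment (t=9): 19600 × [1 − (1+0.06)^(−6)] / 0.06 = 19600 × 4.917324 = 96,379.5568
Discount back 9 years: 96,379.5568 × (1+0.06)^(−9) = 96,379.5568 × 0.591898 = 57,046.9116

R$57,047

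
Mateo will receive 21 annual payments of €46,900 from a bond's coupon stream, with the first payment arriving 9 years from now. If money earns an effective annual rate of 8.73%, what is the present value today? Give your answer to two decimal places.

PV at t=8 (ordinary 21-year annuity): 46900 × a(21|0.0873) = 46900 × 9.479383 = 444,583.0638
PV₀ = 444,583.0638 / (1+0.0873)^8 = 444,583.0638 / 1.953418 = 227,592.4286

€227,592.43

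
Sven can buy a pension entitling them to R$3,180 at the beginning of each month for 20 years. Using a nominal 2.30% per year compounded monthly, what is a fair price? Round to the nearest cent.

With 12 periods per year: i = 0.00191667, n = 240.
PV = PMT · [1 − (1+i)^(−n)] / i × (1+i) = 3180 · 192.597147 = 612,458.9263
Payments are at the start of each period, so multiply by (1+i).

R$612,458.93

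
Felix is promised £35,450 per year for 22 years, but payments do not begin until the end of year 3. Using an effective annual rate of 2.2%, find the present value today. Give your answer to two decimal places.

PV at t=2 (ordinary 22-year annuity): 35450 × a(22|0.022) = 35450 × 17.292927 = 613,034.2589
PV₀ = 613,034.2589 / (1+0.022)^2 = 613,034.2589 / 1.044484 = 586,925.4664

£586,925.47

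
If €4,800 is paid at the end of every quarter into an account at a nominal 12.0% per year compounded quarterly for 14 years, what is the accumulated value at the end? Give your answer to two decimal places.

€677,538.09

i = 0.12/4 = 0.03 per quarter; n = 14·4 = 56.
FV = 4800 × [(1+0.03)^56 − 1] / 0.03 = 4800 × 141.153768 = 677,538.0879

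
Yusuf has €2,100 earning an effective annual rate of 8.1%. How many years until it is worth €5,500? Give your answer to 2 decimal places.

(1+i)^n = 5500/2100 = 2.61905, so n = ln 2.61905 / ln 1.081 = 12.3617 years

12.36 years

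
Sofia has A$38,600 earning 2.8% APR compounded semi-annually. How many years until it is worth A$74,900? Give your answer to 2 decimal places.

23.84 years

Periodic rate i = 0.028/2 = 0.014.
(1+i)^n = 74900/38600 = 1.94041, so n = ln 1.94041 / ln 1.014 = 47.6808 half-years
= 47.6808/2 years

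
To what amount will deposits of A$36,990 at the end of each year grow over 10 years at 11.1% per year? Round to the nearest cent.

FV = PMT · [(1+i)^n − 1] / i = 36990 · 16.802751 = 621,533.7422

A$621,533.74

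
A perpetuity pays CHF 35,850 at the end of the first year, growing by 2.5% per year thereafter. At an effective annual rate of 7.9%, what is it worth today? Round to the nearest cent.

CHF 663,888.89

PV = PMT / (i − g) = 35850 / (0.079 − 0.025) = 35850 / 0.054000 = 663,888.8889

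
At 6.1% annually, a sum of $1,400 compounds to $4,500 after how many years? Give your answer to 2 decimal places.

(1+i)^n = 4500/1400 = 3.21429, so n = ln 3.21429 / ln 1.061 = 19.7191 years

19.72 years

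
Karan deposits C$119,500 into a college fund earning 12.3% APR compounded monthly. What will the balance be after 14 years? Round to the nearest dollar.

C$662,851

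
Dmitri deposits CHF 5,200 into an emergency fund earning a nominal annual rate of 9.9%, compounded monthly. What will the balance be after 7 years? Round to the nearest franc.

CHF 10,369

i = 0.099/12 = 0.00825 per month; n = 7·12 = 84.
FV = PV·(1+i)^n = 5,200 × 1.994029 = 10,368.9486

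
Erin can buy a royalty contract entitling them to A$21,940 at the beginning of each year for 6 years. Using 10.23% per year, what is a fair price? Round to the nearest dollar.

A$104,623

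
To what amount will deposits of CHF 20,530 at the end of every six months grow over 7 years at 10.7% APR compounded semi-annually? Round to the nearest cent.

CHF 412,272.05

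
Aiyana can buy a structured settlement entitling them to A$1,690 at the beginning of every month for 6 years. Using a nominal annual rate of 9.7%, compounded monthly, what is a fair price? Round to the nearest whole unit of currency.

A$92,717

With 12 periods per year: i = 0.00808333, n = 72.
PV = PMT · [1 − (1+i)^(−n)] / i × (1+i) = 1690 · 54.861944 = 92,716.6857
(annuity-due: payments at period start, so ×(1+i).)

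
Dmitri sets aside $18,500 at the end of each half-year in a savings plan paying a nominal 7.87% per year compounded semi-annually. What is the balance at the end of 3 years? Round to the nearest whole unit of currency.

$122,510

With 2 periods per year: i = 0.03935, n = 6.
FV = 18500 × [(1+0.03935)^6 − 1] / 0.03935 = 18500 × 6.622147 = 122,509.7174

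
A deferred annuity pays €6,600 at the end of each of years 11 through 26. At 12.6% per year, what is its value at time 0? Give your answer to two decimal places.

€13,593.55

PV at t=10 (ordinary 16-year annuity): 6600 × a(16|0.126) = 6600 × 6.747964 = 44,536.5630
Discount back 10 years: 44,536.5630 × (1+0.126)^(−10) = 44,536.5630 × 0.305222 = 13,593.5470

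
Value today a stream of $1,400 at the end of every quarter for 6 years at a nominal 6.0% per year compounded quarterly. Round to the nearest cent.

$28,042.57

Periodic rate i = 0.06/4 = 0.015; n = 6 × 4 = 24 periods.
Annuity factor a(24|0.015) = 20.030405; PV = 1400 × 20.030405 = 28,042.5675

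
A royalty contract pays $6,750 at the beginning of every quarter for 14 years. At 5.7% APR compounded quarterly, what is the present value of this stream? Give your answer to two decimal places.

$262,907.29

With 4 periods per year: i = 0.01425, n = 56.
PV = PMT · [1 − (1+i)^(−n)] / i × (1+i) = 6750 · 38.949228 = 262,907.2920
Payments are at the start of each period, so multiply by (1+i).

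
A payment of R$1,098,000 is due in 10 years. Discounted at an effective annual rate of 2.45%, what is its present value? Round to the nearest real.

R$861,951

PV = 1,098,000 / (1 + 0.0245)^10 = 1,098,000 / 1.273854 = 861,951.2677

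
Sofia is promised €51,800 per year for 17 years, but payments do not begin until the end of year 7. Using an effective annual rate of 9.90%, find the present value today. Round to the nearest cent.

PV at t=6 (ordinary 17-year annuity): 51800 × a(17|0.099) = 51800 × 8.071440 = 418,100.5974
PV₀ = 418,100.5974 / (1+0.099)^6 = 418,100.5974 / 1.761920 = 237,298.3036

€237,298.30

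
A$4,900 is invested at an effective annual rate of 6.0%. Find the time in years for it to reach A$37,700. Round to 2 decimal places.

35.02 years

n = ln(37700/4900) / ln(1+0.06) = ln(7.69388) / 0.058269 = 35.0174 years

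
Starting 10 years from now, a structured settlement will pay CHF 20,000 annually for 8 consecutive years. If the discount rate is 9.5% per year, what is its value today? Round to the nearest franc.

CHF 48,015

PV at t=9 (ordinary 8-year annuity): 20000 × a(8|0.095) = 20000 × 5.433436 = 108,668.7163
Discount back 9 years: 108,668.7163 × (1+0.095)^(−9) = 108,668.7163 × 0.441848 = 48,015.0587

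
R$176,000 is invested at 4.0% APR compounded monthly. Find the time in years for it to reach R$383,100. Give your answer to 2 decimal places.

Periodic rate i = 0.04/12 = 0.00333333.
(1+i)^n = 383100/176000 = 2.17670, so n = ln 2.17670 / ln 1.00333 = 233.7323 months
= 233.7323/12 years

19.48 years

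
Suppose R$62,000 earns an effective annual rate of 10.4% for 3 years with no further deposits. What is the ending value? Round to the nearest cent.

FV = 62,000 × (1 + 0.104)^3 = 83,425.5176

R$83,425.52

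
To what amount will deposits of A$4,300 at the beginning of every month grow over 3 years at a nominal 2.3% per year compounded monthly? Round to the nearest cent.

A$160,413.71

i = 0.023/12 = 0.00191667 per month; n = 3·12 = 36.
FV = 4300 × [(1+0.00191667)^36 − 1] / 0.00191667 × (1+i) = 4300 × 37.305515 = 160,413.7142
(annuity-due: payments at period start, so ×(1+i).)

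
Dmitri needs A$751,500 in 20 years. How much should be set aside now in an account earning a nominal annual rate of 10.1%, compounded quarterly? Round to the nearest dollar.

A$102,223

i = 0.101/4 = 0.02525 per quarter; n = 20·4 = 80.
PV = FV·(1+i)^(−n) = 751,500 × 0.136025 = 102,222.5589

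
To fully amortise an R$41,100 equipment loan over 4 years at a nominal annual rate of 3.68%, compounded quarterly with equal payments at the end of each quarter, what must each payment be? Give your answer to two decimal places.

Periodic rate i = 0.0368/4 = 0.0092; n = 4 × 4 = 16 periods.
Annuity-PV factor = 14.814956; PMT = 41100 / 14.814956 = 2,774.2236

R$2,774.22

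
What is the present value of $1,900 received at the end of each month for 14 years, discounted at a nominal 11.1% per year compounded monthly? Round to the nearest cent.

$161,671.27

i = 0.111/12 = 0.00925 per month; n = 14·12 = 168.
PV = PMT · [1 − (1+i)^(−n)] / i = 1900 · 85.090144 = 161,671.2735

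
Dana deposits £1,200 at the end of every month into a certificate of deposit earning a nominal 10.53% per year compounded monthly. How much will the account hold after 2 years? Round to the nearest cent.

£31,902.23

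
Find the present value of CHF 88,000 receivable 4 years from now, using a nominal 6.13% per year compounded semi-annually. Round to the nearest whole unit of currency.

CHF 69,118

Periodic rate i = 0.0613/2 = 0.03065; n = 4 × 2 = 8 periods.
Discount factor = (1+0.03065)^(−8) = 0.785435; PV = 88,000 × 0.785435 = 69,118.2942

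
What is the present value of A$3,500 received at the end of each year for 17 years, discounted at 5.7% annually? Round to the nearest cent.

PV = 3500 × [1 − (1+0.057)^(−17)] / 0.057 = 3500 × 10.707099 = 37,474.8474

A$37,474.85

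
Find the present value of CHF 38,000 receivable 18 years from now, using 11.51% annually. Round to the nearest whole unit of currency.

CHF 5,347

Discount factor = (1+0.1151)^(−18) = 0.140719; PV = 38,000 × 0.140719 = 5,347.3045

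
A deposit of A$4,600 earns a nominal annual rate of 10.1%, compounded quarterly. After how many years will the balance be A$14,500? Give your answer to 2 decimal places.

11.51 years

Periodic rate i = 0.101/4 = 0.02525.
n = ln(14500/4600) / ln(1+0.02525) = ln(3.15217) / 0.024936 = 46.0407 quarters
= 46.0407/4 years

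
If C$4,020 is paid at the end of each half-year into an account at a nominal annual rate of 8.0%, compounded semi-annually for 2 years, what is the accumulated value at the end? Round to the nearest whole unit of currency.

Periodic rate i = 0.08/2 = 0.04; n = 2 × 2 = 4 periods.
FV = PMT · [(1+i)^n − 1] / i = 4020 · 4.246464 = 17,070.7853

C$17,071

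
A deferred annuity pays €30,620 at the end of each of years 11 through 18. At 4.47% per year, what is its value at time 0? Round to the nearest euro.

€130,585

PV at t=10 (ordinary 8-year annuity): 30620 × a(8|0.0447) = 30620 × 6.603978 = 202,213.8046
PV₀ = 202,213.8046 / (1+0.0447)^10 = 202,213.8046 / 1.548517 = 130,585.4691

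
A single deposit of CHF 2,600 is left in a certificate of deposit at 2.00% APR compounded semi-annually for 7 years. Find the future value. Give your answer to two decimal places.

CHF 2,988.63

i = 0.02/2 = 0.01 per half-year; n = 7·2 = 14.
2,600 × (1+0.01)^14 = 2,600 × 1.149474 = 2,988.6330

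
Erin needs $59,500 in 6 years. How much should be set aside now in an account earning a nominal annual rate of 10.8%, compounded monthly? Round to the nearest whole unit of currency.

i = 0.108/12 = 0.009 per month; n = 6·12 = 72.
PV = FV·(1+i)^(−n) = 59,500 × 0.524609 = 31,214.2566

$31,214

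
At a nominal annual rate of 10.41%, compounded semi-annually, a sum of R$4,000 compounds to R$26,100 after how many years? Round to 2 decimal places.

Periodic rate i = 0.1041/2 = 0.05205.
n = ln(26100/4000) / ln(1+0.05205) = ln(6.52500) / 0.050741 = 36.9653 half-years
= 36.9653/2 years

18.48 years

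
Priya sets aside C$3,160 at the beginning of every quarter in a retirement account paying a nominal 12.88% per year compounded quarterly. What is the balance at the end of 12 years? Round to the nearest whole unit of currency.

Periodic rate i = 0.1288/4 = 0.0322; n = 12 × 4 = 48 periods.
FV = PMT · [(1+i)^n − 1] / i × (1+i) = 3160 · 114.692376 = 362,427.9088
(Beginning-of-period payments → annuity-due factor ×(1+i).)

C$362,428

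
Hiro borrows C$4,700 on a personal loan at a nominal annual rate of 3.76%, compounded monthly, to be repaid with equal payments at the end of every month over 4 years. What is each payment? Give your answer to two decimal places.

Periodic rate i = 0.0376/12 = 0.00313333; n = 4 × 12 = 48 periods.
Annuity-PV factor = 44.500185; PMT = 4700 / 44.500185 = 105.6175

C$105.62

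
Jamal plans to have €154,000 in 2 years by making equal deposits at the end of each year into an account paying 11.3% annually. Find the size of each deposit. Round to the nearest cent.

PMT = 154000 / ( [(1+0.113)^2 − 1] / 0.113 ) = 154000 / 2.113000 = 72,882.1581

€72,882.16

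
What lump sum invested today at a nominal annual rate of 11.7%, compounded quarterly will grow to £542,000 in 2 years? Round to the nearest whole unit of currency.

Periodic rate i = 0.117/4 = 0.02925; n = 2 × 4 = 8 periods.
Discount factor = (1+0.02925)^(−8) = 0.794023; PV = 542,000 × 0.794023 = 430,360.3789

£430,360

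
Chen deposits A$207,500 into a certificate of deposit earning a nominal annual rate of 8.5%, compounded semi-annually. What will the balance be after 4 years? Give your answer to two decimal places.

A$289,485.36

Periodic rate i = 0.085/2 = 0.0425; n = 4 × 2 = 8 periods.
FV = 207,500 × (1 + 0.0425)^8 = 289,485.3633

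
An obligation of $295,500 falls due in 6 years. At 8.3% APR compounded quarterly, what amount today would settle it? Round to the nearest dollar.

With 4 periods per year: i = 0.02075, n = 24.
PV = 295,500 / (1 + 0.02075)^24 = 295,500 / 1.637063 = 180,506.2147

$180,506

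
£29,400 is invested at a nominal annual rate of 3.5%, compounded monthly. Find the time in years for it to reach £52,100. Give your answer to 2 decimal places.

Periodic rate i = 0.035/12 = 0.00291667.
(1+i)^n = 52100/29400 = 1.77211, so n = ln 1.77211 / ln 1.00292 = 196.4586 months
= 196.4586/12 years

16.37 years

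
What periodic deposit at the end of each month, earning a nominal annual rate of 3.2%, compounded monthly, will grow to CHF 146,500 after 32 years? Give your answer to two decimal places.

i = 0.032/12 = 0.00266667 per month; n = 32·12 = 384.
FV-annuity factor = 667.694091; PMT = 146500 / 667.694091 = 219.4119

CHF 219.41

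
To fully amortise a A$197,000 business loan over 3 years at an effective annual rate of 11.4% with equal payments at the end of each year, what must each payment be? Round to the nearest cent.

PMT = 197000 / ( [1 − (1+0.114)^(−3)] / 0.114 ) = 197000 / 2.426814 = 81,176.4009

A$81,176.40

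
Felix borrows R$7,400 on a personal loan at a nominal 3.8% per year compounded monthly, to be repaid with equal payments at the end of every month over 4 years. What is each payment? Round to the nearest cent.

R$166.42

With 12 periods per year: i = 0.00316667, n = 48.
Annuity-PV factor = 44.464863; PMT = 7400 / 44.464863 = 166.4235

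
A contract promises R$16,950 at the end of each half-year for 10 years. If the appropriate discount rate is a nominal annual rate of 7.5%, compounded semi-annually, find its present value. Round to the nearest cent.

R$235,540.66

i = 0.075/2 = 0.0375 per half-year; n = 10·2 = 20.
Annuity factor a(20|0.0375) = 13.896204; PV = 16950 × 13.896204 = 235,540.6614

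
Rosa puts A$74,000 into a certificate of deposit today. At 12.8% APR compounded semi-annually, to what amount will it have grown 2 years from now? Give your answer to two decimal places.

A$94,841.46

Periodic rate i = 0.128/2 = 0.064; n = 2 × 2 = 4 periods.
FV = PV·(1+i)^n = 74,000 × 1.281641 = 94,841.4601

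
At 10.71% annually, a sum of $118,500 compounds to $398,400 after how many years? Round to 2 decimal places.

11.92 years

n = ln(398400/118500) / ln(1+0.1071) = ln(3.36203) / 0.101744 = 11.9176 years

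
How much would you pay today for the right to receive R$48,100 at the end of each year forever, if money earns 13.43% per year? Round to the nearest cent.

PV = PMT / i = 48100 / 0.1343 = 358,153.3879

R$358,153.39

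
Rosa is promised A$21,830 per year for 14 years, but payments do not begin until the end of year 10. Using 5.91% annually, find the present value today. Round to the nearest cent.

A$121,700.79

PV at t=9 (ordinary 14-year annuity): 21830 × a(14|0.0591) = 21830 × 9.347003 = 204,045.0706
PV₀ = 204,045.0706 / (1+0.0591)^9 = 204,045.0706 / 1.676613 = 121,700.7893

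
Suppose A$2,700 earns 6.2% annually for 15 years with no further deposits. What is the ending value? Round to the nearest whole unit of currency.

2,700 × (1+0.062)^15 = 2,700 × 2.465289 = 6,656.2790

A$6,656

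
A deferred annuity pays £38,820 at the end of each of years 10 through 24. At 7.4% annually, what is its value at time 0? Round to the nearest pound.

£181,358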